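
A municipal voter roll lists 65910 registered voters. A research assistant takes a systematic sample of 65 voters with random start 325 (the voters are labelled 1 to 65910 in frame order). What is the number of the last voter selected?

65221

k = 65910/65 = 1014
65th selection = r + (65−1)·k = 325 + 64×1014 = 325 + 64896 = 65221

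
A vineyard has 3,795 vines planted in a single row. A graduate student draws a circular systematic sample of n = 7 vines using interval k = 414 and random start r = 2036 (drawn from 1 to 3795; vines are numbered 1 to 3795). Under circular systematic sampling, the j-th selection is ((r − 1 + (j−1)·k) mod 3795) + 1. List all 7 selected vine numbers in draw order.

Selection 1: 2036
Selection 2: 2036 + 414 = 2450
Selection 3: 2450 + 414 = 2864
Selection 4: 2864 + 414 = 3278
Selection 5: 3278 + 414 = 3692
Selection 6: 3692 + 414 = 4106 → 4106 − 3795 = 311
Selection 7: 311 + 414 = 725

2036, 2450, 2864, 3278, 3692, 311, 725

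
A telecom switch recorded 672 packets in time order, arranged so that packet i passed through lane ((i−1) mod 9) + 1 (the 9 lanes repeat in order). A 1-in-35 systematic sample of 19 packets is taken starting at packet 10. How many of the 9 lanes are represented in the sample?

Consecutive selections differ by k = 35, so their lane numbers differ by 35 mod 9 = 8.
gcd(35, 9) = 1, so the sample visits 9/1 = 9 distinct residues mod 9.
Start 10 is lane 1; the lanes hit are 1, 2, 3, 4, 5, 6, 7, 8, 9.

9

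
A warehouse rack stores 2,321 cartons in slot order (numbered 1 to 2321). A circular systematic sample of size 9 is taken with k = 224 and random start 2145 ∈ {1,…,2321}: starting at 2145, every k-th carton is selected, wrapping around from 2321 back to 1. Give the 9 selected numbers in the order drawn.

Selection 1: 2145
Selection 2: 2145 + 224 = 2369 → 2369 − 2321 = 48
Selection 3: 48 + 224 = 272
Selection 4: 272 + 224 = 496
Selection 5: 496 + 224 = 720
Selection 6: 720 + 224 = 944
Selection 7: 944 + 224 = 1168
Selection 8: 1168 + 224 = 1392
Selection 9: 1392 + 224 = 1616

2145, 48, 272, 496, 720, 944, 1168, 1392, 1616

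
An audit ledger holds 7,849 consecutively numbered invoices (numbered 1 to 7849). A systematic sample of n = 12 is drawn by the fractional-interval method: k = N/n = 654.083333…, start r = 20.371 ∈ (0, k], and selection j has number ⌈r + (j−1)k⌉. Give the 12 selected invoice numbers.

j=1: r + 0k = 20.371 → ⌈·⌉ = 21
j=2: r + 1k = 674.454333… → ⌈·⌉ = 675
j=3: r + 2k = 1328.537666… → ⌈·⌉ = 1329
j=4: r + 3k = 1982.621 → ⌈·⌉ = 1983
j=5: r + 4k = 2636.704333… → ⌈·⌉ = 2637
j=6: r + 5k = 3290.787666… → ⌈·⌉ = 3291
j=7: r + 6k = 3944.871 → ⌈·⌉ = 3945
j=8: r + 7k = 4598.954333… → ⌈·⌉ = 4599
j=9: r + 8k = 5253.037666… → ⌈·⌉ = 5254
j=10: r + 9k = 5907.121 → ⌈·⌉ = 5908
j=11: r + 10k = 6561.204333… → ⌈·⌉ = 6562
j=12: r + 11k = 7215.287666… → ⌈·⌉ = 7216

21, 675, 1329, 1983, 2637, 3291, 3945, 4599, 5254, 5908, 6562, 7216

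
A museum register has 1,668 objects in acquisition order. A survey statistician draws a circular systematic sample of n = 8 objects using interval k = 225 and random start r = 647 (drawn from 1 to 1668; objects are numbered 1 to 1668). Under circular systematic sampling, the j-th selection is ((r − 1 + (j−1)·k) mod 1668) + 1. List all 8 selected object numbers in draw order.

647, 872, 1097, 1322, 1547, 104, 329, 554

Selection 1: 647
Selection 2: 647 + 225 = 872
Selection 3: 872 + 225 = 1097
Selection 4: 1097 + 225 = 1322
Selection 5: 1322 + 225 = 1547
Selection 6: 1547 + 225 = 1772 → 1772 − 1668 = 104
Selection 7: 104 + 225 = 329
Selection 8: 329 + 225 = 554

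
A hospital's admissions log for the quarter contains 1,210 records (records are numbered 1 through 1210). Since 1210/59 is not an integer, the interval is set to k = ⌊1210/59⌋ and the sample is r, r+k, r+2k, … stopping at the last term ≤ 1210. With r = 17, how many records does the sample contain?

k = ⌊1210/59⌋ = 20
Achieved size = ⌊(1210 − 17)/20⌋ + 1 = ⌊1193/20⌋ + 1 = 59 + 1 = 60
(last selection: 17 + 59×20 = 1197 ≤ 1210; next would be 1217 > 1210)

60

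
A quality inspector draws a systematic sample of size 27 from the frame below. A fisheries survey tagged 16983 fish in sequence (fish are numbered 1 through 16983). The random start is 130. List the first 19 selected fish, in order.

k = N/n = 16983/27 = 629
fish 1: 130
fish 2: 130 + 629 = 759
fish 3: 759 + 629 = 1388
fish 4: 1388 + 629 = 2017
fish 5: 2017 + 629 = 2646
fish 6: 2646 + 629 = 3275
fish 7: 3275 + 629 = 3904
fish 8: 3904 + 629 = 4533
fish 9: 4533 + 629 = 5162
fish 10: 5162 + 629 = 5791
fish 11: 5791 + 629 = 6420
fish 12: 6420 + 629 = 7049
fish 13: 7049 + 629 = 7678
fish 14: 7678 + 629 = 8307
fish 15: 8307 + 629 = 8936
fish 16: 8936 + 629 = 9565
fish 17: 9565 + 629 = 10194
fish 18: 10194 + 629 = 10823
fish 19: 10823 + 629 = 11452

130, 759, 1388, 2017, 2646, 3275, 3904, 4533, 5162, 5791, 6420, 7049, 7678, 8307, 8936, 9565, 10194, 10823, 11452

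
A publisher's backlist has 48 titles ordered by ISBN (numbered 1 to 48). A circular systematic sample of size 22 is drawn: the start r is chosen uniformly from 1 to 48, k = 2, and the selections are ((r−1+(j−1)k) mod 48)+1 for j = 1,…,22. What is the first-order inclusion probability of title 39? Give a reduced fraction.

11/24

For each position j, as r ranges over 1…48 the j-th selection hits every title exactly once, so title 39 is selected for exactly 22 of the 48 starts.
Inclusion probability = 22/48 = 11/24.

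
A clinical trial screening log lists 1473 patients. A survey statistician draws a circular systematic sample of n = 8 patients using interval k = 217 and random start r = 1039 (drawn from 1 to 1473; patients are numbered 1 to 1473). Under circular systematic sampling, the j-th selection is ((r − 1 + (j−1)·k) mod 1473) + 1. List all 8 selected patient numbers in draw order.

Selection 1: 1039
Selection 2: 1039 + 217 = 1256
Selection 3: 1256 + 217 = 1473
Selection 4: 1473 + 217 = 1690 → 1690 − 1473 = 217
Selection 5: 217 + 217 = 434
Selection 6: 434 + 217 = 651
Selection 7: 651 + 217 = 868
Selection 8: 868 + 217 = 1085

1039, 1256, 1473, 217, 434, 651, 868, 1085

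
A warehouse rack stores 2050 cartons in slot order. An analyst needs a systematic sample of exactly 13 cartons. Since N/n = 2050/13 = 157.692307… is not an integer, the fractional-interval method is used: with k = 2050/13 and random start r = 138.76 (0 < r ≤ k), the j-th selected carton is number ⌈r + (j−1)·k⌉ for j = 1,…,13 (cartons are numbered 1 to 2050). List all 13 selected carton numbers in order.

j=1: r + 0k = 138.76 → ⌈·⌉ = 139
j=2: r + 1k = 296.452307… → ⌈·⌉ = 297
j=3: r + 2k = 454.144615… → ⌈·⌉ = 455
j=4: r + 3k = 611.836923… → ⌈·⌉ = 612
j=5: r + 4k = 769.529230… → ⌈·⌉ = 770
j=6: r + 5k = 927.221538… → ⌈·⌉ = 928
j=7: r + 6k = 1084.913846… → ⌈·⌉ = 1085
j=8: r + 7k = 1242.606153… → ⌈·⌉ = 1243
j=9: r + 8k = 1400.298461… → ⌈·⌉ = 1401
j=10: r + 9k = 1557.990769… → ⌈·⌉ = 1558
j=11: r + 10k = 1715.683076… → ⌈·⌉ = 1716
j=12: r + 11k = 1873.375384… → ⌈·⌉ = 1874
j=13: r + 12k = 2031.067692… → ⌈·⌉ = 2032

139, 297, 455, 612, 770, 928, 1085, 1243, 1401, 1558, 1716, 1874, 2032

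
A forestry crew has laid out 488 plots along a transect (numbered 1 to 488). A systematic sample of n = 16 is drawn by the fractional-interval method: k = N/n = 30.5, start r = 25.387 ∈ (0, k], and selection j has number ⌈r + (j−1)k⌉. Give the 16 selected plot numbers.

j=1: r + 0k = 25.387 → ⌈·⌉ = 26
j=2: r + 1k = 55.887 → ⌈·⌉ = 56
j=3: r + 2k = 86.387 → ⌈·⌉ = 87
j=4: r + 3k = 116.887 → ⌈·⌉ = 117
j=5: r + 4k = 147.387 → ⌈·⌉ = 148
j=6: r + 5k = 177.887 → ⌈·⌉ = 178
j=7: r + 6k = 208.387 → ⌈·⌉ = 209
j=8: r + 7k = 238.887 → ⌈·⌉ = 239
j=9: r + 8k = 269.387 → ⌈·⌉ = 270
j=10: r + 9k = 299.887 → ⌈·⌉ = 300
j=11: r + 10k = 330.387 → ⌈·⌉ = 331
j=12: r + 11k = 360.887 → ⌈·⌉ = 361
j=13: r + 12k = 391.387 → ⌈·⌉ = 392
j=14: r + 13k = 421.887 → ⌈·⌉ = 422
j=15: r + 14k = 452.387 → ⌈·⌉ = 453
j=16: r + 15k = 482.887 → ⌈·⌉ = 483

26, 56, 87, 117, 148, 178, 209, 239, 270, 300, 331, 361, 392, 422, 453, 483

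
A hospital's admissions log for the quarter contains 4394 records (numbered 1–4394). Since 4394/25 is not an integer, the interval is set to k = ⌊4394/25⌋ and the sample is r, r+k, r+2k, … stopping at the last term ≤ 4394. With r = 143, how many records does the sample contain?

k = ⌊4394/25⌋ = 175
Achieved size = ⌊(4394 − 143)/175⌋ + 1 = ⌊4251/175⌋ + 1 = 24 + 1 = 25
(last selection: 143 + 24×175 = 4343 ≤ 4394; next would be 4518 > 4394)

25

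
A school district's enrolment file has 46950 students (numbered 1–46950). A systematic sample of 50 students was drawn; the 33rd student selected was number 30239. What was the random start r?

k = 46950/50 = 939
r = 30239 − (33−1)×939 = 30239 − 30048 = 191

191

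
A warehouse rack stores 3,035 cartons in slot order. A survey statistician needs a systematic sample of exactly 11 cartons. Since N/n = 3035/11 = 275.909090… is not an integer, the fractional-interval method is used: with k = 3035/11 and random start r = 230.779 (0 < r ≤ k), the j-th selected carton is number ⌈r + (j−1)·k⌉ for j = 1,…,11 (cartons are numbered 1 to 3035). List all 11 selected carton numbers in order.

j=1: r + 0k = 230.779 → ⌈·⌉ = 231
j=2: r + 1k = 506.688090… → ⌈·⌉ = 507
j=3: r + 2k = 782.597181… → ⌈·⌉ = 783
j=4: r + 3k = 1058.506272… → ⌈·⌉ = 1059
j=5: r + 4k = 1334.415363… → ⌈·⌉ = 1335
j=6: r + 5k = 1610.324454… → ⌈·⌉ = 1611
j=7: r + 6k = 1886.233545… → ⌈·⌉ = 1887
j=8: r + 7k = 2162.142636… → ⌈·⌉ = 2163
j=9: r + 8k = 2438.051727… → ⌈·⌉ = 2439
j=10: r + 9k = 2713.960818… → ⌈·⌉ = 2714
j=11: r + 10k = 2989.869909… → ⌈·⌉ = 2990

231, 507, 783, 1059, 1335, 1611, 1887, 2163, 2439, 2714, 2990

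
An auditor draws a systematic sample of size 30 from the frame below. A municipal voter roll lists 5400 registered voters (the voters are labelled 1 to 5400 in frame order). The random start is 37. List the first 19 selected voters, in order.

k = N/n = 5400/30 = 180
voter 1: 37
voter 2: 37 + 180 = 217
voter 3: 217 + 180 = 397
voter 4: 397 + 180 = 577
voter 5: 577 + 180 = 757
voter 6: 757 + 180 = 937
voter 7: 937 + 180 = 1117
voter 8: 1117 + 180 = 1297
voter 9: 1297 + 180 = 1477
voter 10: 1477 + 180 = 1657
voter 11: 1657 + 180 = 1837
voter 12: 1837 + 180 = 2017
voter 13: 2017 + 180 = 2197
voter 14: 2197 + 180 = 2377
voter 15: 2377 + 180 = 2557
voter 16: 2557 + 180 = 2737
voter 17: 2737 + 180 = 2917
voter 18: 2917 + 180 = 3097
voter 19: 3097 + 180 = 3277

37, 217, 397, 577, 757, 937, 1117, 1297, 1477, 1657, 1837, 2017, 2197, 2377, 2557, 2737, 2917, 3097, 3277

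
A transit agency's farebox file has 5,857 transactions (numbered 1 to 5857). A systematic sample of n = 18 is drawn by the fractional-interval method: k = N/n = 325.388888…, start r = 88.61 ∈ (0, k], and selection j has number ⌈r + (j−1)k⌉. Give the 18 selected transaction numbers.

j=1: r + 0k = 88.61 → ⌈·⌉ = 89
j=2: r + 1k = 413.998888… → ⌈·⌉ = 414
j=3: r + 2k = 739.387777… → ⌈·⌉ = 740
j=4: r + 3k = 1064.776666… → ⌈·⌉ = 1065
j=5: r + 4k = 1390.165555… → ⌈·⌉ = 1391
j=6: r + 5k = 1715.554444… → ⌈·⌉ = 1716
j=7: r + 6k = 2040.943333… → ⌈·⌉ = 2041
j=8: r + 7k = 2366.332222… → ⌈·⌉ = 2367
j=9: r + 8k = 2691.721111… → ⌈·⌉ = 2692
j=10: r + 9k = 3017.11 → ⌈·⌉ = 3018
j=11: r + 10k = 3342.498888… → ⌈·⌉ = 3343
j=12: r + 11k = 3667.887777… → ⌈·⌉ = 3668
j=13: r + 12k = 3993.276666… → ⌈·⌉ = 3994
j=14: r + 13k = 4318.665555… → ⌈·⌉ = 4319
j=15: r + 14k = 4644.054444… → ⌈·⌉ = 4645
j=16: r + 15k = 4969.443333… → ⌈·⌉ = 4970
j=17: r + 16k = 5294.832222… → ⌈·⌉ = 5295
j=18: r + 17k = 5620.221111… → ⌈·⌉ = 5621

89, 414, 740, 1065, 1391, 1716, 2041, 2367, 2692, 3018, 3343, 3668, 3994, 4319, 4645, 4970, 5295, 5621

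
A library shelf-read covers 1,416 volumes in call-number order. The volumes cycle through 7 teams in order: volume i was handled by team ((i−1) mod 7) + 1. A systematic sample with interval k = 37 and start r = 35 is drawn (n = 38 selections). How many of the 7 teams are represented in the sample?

7

Consecutive selections differ by k = 37, so their team numbers differ by 37 mod 7 = 2.
gcd(37, 7) = 1, so the sample visits 7/1 = 7 distinct residues mod 7.
Start 35 is team 7; the teams hit are 1, 2, 3, 4, 5, 6, 7.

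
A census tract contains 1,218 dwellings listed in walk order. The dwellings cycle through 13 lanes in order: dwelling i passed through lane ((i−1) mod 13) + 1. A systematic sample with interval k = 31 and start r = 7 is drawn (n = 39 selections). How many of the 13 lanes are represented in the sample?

13

Consecutive selections differ by k = 31, so their lane numbers differ by 31 mod 13 = 5.
gcd(31, 13) = 1, so the sample visits 13/1 = 13 distinct residues mod 13.
Start 7 is lane 7; the lanes hit are 1, 2, 3, 4, 5, 6, 7, 8, 9, 10, 11, 12, 13.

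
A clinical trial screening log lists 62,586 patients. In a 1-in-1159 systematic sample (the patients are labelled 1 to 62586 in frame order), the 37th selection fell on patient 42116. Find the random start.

k = 1159
r = 42116 − (37−1)×1159 = 42116 − 41724 = 392

392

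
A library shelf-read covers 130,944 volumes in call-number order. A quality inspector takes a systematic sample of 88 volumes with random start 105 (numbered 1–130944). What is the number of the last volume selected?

k = 130944/88 = 1488
88th selection = r + (88−1)·k = 105 + 87×1488 = 105 + 129456 = 129561

129561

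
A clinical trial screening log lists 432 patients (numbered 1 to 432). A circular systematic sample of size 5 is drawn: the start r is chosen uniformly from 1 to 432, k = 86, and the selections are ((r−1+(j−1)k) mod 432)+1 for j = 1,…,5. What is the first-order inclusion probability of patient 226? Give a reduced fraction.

5/432

For each position j, as r ranges over 1…432 the j-th selection hits every patient exactly once, so patient 226 is selected for exactly 5 of the 432 starts.
Inclusion probability = 5/432.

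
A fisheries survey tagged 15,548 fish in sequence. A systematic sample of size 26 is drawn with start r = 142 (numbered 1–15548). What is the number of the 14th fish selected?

7916

k = 15548/26 = 598
14th selection = r + (14−1)·k = 142 + 13×598 = 142 + 7774 = 7916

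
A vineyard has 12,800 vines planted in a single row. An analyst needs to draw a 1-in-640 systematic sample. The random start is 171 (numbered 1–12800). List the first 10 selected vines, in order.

vine 1: 171
vine 2: 171 + 640 = 811
vine 3: 811 + 640 = 1451
vine 4: 1451 + 640 = 2091
vine 5: 2091 + 640 = 2731
vine 6: 2731 + 640 = 3371
vine 7: 3371 + 640 = 4011
vine 8: 4011 + 640 = 4651
vine 9: 4651 + 640 = 5291
vine 10: 5291 + 640 = 5931

171, 811, 1451, 2091, 2731, 3371, 4011, 4651, 5291, 5931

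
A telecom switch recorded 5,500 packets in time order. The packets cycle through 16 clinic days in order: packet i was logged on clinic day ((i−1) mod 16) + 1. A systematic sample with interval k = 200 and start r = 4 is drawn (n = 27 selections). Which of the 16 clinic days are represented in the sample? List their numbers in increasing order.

4, 12

Consecutive selections differ by k = 200, so their clinic day numbers differ by 200 mod 16 = 8.
gcd(200, 16) = 8, so the sample visits 16/8 = 2 distinct residues mod 16.
Start 4 is clinic day 4; the clinic days hit are 4, 12.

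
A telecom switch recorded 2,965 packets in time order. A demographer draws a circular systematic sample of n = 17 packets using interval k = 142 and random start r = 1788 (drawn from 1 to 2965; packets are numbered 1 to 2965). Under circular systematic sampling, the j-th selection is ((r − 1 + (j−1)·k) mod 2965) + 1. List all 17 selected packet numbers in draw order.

1788, 1930, 2072, 2214, 2356, 2498, 2640, 2782, 2924, 101, 243, 385, 527, 669, 811, 953, 1095

Selection 1: 1788
Selection 2: 1788 + 142 = 1930
Selection 3: 1930 + 142 = 2072
Selection 4: 2072 + 142 = 2214
Selection 5: 2214 + 142 = 2356
Selection 6: 2356 + 142 = 2498
Selection 7: 2498 + 142 = 2640
Selection 8: 2640 + 142 = 2782
Selection 9: 2782 + 142 = 2924
Selection 10: 2924 + 142 = 3066 → 3066 − 2965 = 101
Selection 11: 101 + 142 = 243
Selection 12: 243 + 142 = 385
Selection 13: 385 + 142 = 527
Selection 14: 527 + 142 = 669
Selection 15: 669 + 142 = 811
Selection 16: 811 + 142 = 953
Selection 17: 953 + 142 = 1095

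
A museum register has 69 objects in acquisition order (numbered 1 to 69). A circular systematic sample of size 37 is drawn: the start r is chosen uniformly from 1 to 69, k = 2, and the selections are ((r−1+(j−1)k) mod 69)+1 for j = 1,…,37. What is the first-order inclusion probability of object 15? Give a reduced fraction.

37/69

For each position j, as r ranges over 1…69 the j-th selection hits every object exactly once, so object 15 is selected for exactly 37 of the 69 starts.
Inclusion probability = 37/69.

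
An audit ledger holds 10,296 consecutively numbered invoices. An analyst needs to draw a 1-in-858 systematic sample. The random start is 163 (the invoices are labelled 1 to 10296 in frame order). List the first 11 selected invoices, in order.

163, 1021, 1879, 2737, 3595, 4453, 5311, 6169, 7027, 7885, 8743

invoice 1: 163
invoice 2: 163 + 858 = 1021
invoice 3: 1021 + 858 = 1879
invoice 4: 1879 + 858 = 2737
invoice 5: 2737 + 858 = 3595
invoice 6: 3595 + 858 = 4453
invoice 7: 4453 + 858 = 5311
invoice 8: 5311 + 858 = 6169
invoice 9: 6169 + 858 = 7027
invoice 10: 7027 + 858 = 7885
invoice 11: 7885 + 858 = 8743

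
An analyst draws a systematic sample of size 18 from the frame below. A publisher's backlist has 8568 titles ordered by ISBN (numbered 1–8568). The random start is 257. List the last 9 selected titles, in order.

4541, 5017, 5493, 5969, 6445, 6921, 7397, 7873, 8349

k = N/n = 8568/18 = 476
10th selection = 257 + 9×476 = 4541
11th: 4541 + 476 = 5017
12th: 5017 + 476 = 5493
13th: 5493 + 476 = 5969
14th: 5969 + 476 = 6445
15th: 6445 + 476 = 6921
16th: 6921 + 476 = 7397
17th: 7397 + 476 = 7873
18th: 7873 + 476 = 8349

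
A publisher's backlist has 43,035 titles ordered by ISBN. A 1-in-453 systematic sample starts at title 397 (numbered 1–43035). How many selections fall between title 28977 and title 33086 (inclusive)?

k = 453
First selection ≥ 28977: 397 + ⌈(28977−397)/453⌉·453 = 397 + 64×453 = 29389
Last selection ≤ 33086: 397 + ⌊(33086−397)/453⌋·453 = 397 + 72×453 = 33013
Count = 72 − 64 + 1 = 9

9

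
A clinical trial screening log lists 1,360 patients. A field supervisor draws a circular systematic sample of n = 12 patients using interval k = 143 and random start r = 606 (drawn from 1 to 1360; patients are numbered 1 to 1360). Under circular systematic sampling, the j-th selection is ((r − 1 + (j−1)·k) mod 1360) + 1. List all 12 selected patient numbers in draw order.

606, 749, 892, 1035, 1178, 1321, 104, 247, 390, 533, 676, 819

Selection 1: 606
Selection 2: 606 + 143 = 749
Selection 3: 749 + 143 = 892
Selection 4: 892 + 143 = 1035
Selection 5: 1035 + 143 = 1178
Selection 6: 1178 + 143 = 1321
Selection 7: 1321 + 143 = 1464 → 1464 − 1360 = 104
Selection 8: 104 + 143 = 247
Selection 9: 247 + 143 = 390
Selection 10: 390 + 143 = 533
Selection 11: 533 + 143 = 676
Selection 12: 676 + 143 = 819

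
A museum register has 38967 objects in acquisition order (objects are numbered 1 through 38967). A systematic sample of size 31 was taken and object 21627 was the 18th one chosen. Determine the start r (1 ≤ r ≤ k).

258

k = 38967/31 = 1257
r = 21627 − (18−1)×1257 = 21627 − 21369 = 258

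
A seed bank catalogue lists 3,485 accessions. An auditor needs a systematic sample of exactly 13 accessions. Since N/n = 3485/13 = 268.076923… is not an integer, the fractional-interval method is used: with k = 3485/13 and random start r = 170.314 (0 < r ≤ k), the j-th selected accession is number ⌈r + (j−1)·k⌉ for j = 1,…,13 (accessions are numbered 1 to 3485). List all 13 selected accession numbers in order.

j=1: r + 0k = 170.314 → ⌈·⌉ = 171
j=2: r + 1k = 438.390923… → ⌈·⌉ = 439
j=3: r + 2k = 706.467846… → ⌈·⌉ = 707
j=4: r + 3k = 974.544769… → ⌈·⌉ = 975
j=5: r + 4k = 1242.621692… → ⌈·⌉ = 1243
j=6: r + 5k = 1510.698615… → ⌈·⌉ = 1511
j=7: r + 6k = 1778.775538… → ⌈·⌉ = 1779
j=8: r + 7k = 2046.852461… → ⌈·⌉ = 2047
j=9: r + 8k = 2314.929384… → ⌈·⌉ = 2315
j=10: r + 9k = 2583.006307… → ⌈·⌉ = 2584
j=11: r + 10k = 2851.083230… → ⌈·⌉ = 2852
j=12: r + 11k = 3119.160153… → ⌈·⌉ = 3120
j=13: r + 12k = 3387.237076… → ⌈·⌉ = 3388

171, 439, 707, 975, 1243, 1511, 1779, 2047, 2315, 2584, 2852, 3120, 3388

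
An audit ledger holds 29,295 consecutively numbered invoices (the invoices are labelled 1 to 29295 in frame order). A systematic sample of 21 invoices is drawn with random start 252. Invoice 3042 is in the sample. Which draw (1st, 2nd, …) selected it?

3

k = 29295/21 = 1395
position = (3042 − 252)/1395 + 1 = 2790/1395 + 1 = 2 + 1 = 3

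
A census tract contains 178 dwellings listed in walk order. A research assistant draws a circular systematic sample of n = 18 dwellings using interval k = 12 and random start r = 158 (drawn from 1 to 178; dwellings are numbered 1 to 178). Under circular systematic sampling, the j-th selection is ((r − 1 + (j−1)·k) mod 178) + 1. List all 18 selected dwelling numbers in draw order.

158, 170, 4, 16, 28, 40, 52, 64, 76, 88, 100, 112, 124, 136, 148, 160, 172, 6

Selection 1: 158
Selection 2: 158 + 12 = 170
Selection 3: 170 + 12 = 182 → 182 − 178 = 4
Selection 4: 4 + 12 = 16
Selection 5: 16 + 12 = 28
Selection 6: 28 + 12 = 40
Selection 7: 40 + 12 = 52
Selection 8: 52 + 12 = 64
Selection 9: 64 + 12 = 76
Selection 10: 76 + 12 = 88
Selection 11: 88 + 12 = 100
Selection 12: 100 + 12 = 112
Selection 13: 112 + 12 = 124
Selection 14: 124 + 12 = 136
Selection 15: 136 + 12 = 148
Selection 16: 148 + 12 = 160
Selection 17: 160 + 12 = 172
Selection 18: 172 + 12 = 184 → 184 − 178 = 6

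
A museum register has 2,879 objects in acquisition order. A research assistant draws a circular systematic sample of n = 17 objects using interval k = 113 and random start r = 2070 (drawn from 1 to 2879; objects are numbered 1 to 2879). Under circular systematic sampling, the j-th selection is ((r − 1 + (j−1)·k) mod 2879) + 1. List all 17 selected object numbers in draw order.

2070, 2183, 2296, 2409, 2522, 2635, 2748, 2861, 95, 208, 321, 434, 547, 660, 773, 886, 999

Selection 1: 2070
Selection 2: 2070 + 113 = 2183
Selection 3: 2183 + 113 = 2296
Selection 4: 2296 + 113 = 2409
Selection 5: 2409 + 113 = 2522
Selection 6: 2522 + 113 = 2635
Selection 7: 2635 + 113 = 2748
Selection 8: 2748 + 113 = 2861
Selection 9: 2861 + 113 = 2974 → 2974 − 2879 = 95
Selection 10: 95 + 113 = 208
Selection 11: 208 + 113 = 321
Selection 12: 321 + 113 = 434
Selection 13: 434 + 113 = 547
Selection 14: 547 + 113 = 660
Selection 15: 660 + 113 = 773
Selection 16: 773 + 113 = 886
Selection 17: 886 + 113 = 999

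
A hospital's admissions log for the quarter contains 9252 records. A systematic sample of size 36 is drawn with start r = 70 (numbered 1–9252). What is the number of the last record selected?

k = 9252/36 = 257
36th selection = r + (36−1)·k = 70 + 35×257 = 70 + 8995 = 9065

9065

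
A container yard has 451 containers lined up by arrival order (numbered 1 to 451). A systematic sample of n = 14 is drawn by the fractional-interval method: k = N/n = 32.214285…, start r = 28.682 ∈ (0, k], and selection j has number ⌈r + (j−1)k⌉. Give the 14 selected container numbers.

j=1: r + 0k = 28.682 → ⌈·⌉ = 29
j=2: r + 1k = 60.896285… → ⌈·⌉ = 61
j=3: r + 2k = 93.110571… → ⌈·⌉ = 94
j=4: r + 3k = 125.324857… → ⌈·⌉ = 126
j=5: r + 4k = 157.539142… → ⌈·⌉ = 158
j=6: r + 5k = 189.753428… → ⌈·⌉ = 190
j=7: r + 6k = 221.967714… → ⌈·⌉ = 222
j=8: r + 7k = 254.182 → ⌈·⌉ = 255
j=9: r + 8k = 286.396285… → ⌈·⌉ = 287
j=10: r + 9k = 318.610571… → ⌈·⌉ = 319
j=11: r + 10k = 350.824857… → ⌈·⌉ = 351
j=12: r + 11k = 383.039142… → ⌈·⌉ = 384
j=13: r + 12k = 415.253428… → ⌈·⌉ = 416
j=14: r + 13k = 447.467714… → ⌈·⌉ = 448

29, 61, 94, 126, 158, 190, 222, 255, 287, 319, 351, 384, 416, 448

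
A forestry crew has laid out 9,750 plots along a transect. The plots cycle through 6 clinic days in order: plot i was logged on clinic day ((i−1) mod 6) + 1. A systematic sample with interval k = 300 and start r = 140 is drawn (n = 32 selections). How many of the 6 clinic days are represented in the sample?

Consecutive selections differ by k = 300, so their clinic day numbers differ by 300 mod 6 = 0.
gcd(300, 6) = 6, so the sample visits 6/6 = 1 distinct residues mod 6.
Start 140 is clinic day 2; the clinic days hit are 2.

1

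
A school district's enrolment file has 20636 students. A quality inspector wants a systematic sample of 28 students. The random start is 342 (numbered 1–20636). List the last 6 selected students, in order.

k = N/n = 20636/28 = 737
23rd selection = 342 + 22×737 = 16556
24th: 16556 + 737 = 17293
25th: 17293 + 737 = 18030
26th: 18030 + 737 = 18767
27th: 18767 + 737 = 19504
28th: 19504 + 737 = 20241

16556, 17293, 18030, 18767, 19504, 20241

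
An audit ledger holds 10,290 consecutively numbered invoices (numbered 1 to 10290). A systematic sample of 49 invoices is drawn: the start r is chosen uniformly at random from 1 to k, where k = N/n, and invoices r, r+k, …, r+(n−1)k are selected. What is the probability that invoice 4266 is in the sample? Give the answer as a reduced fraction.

k = 10290/49 = 210.
Invoice 4266 is selected iff r ≡ 4266 (mod 210); exactly one such r in {1,…,210}.
Inclusion probability = 1/210.

1/210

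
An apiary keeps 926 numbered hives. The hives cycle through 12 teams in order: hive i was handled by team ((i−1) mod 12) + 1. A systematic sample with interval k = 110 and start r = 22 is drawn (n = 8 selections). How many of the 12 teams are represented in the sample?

Consecutive selections differ by k = 110, so their team numbers differ by 110 mod 12 = 2.
gcd(110, 12) = 2, so the sample visits 12/2 = 6 distinct residues mod 12.
Start 22 is team 10; the teams hit are 2, 4, 6, 8, 10, 12.

6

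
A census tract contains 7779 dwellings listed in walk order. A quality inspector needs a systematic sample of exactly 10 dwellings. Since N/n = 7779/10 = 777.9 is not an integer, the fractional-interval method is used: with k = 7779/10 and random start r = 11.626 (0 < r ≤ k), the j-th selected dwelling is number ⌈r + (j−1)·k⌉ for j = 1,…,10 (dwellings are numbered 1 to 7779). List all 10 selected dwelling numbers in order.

12, 790, 1568, 2346, 3124, 3902, 4680, 5457, 6235, 7013

j=1: r + 0k = 11.626 → ⌈·⌉ = 12
j=2: r + 1k = 789.526 → ⌈·⌉ = 790
j=3: r + 2k = 1567.426 → ⌈·⌉ = 1568
j=4: r + 3k = 2345.326 → ⌈·⌉ = 2346
j=5: r + 4k = 3123.226 → ⌈·⌉ = 3124
j=6: r + 5k = 3901.126 → ⌈·⌉ = 3902
j=7: r + 6k = 4679.026 → ⌈·⌉ = 4680
j=8: r + 7k = 5456.926 → ⌈·⌉ = 5457
j=9: r + 8k = 6234.826 → ⌈·⌉ = 6235
j=10: r + 9k = 7012.726 → ⌈·⌉ = 7013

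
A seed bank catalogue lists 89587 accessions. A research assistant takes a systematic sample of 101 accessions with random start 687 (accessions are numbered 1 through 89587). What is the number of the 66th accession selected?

58342

k = 89587/101 = 887
66th selection = r + (66−1)·k = 687 + 65×887 = 687 + 57655 = 58342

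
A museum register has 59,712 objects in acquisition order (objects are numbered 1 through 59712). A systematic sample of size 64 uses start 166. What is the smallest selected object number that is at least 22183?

22558

k = 59712/64 = 933
Steps past start: ⌈(22183 − 166)/933⌉ = ⌈22017/933⌉ = 24
Selected object: 166 + 24×933 = 22558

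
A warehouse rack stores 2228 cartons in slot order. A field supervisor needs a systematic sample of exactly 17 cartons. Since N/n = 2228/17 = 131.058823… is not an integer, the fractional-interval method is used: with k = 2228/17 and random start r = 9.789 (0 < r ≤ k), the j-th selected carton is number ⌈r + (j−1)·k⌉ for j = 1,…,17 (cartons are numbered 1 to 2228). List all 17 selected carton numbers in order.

10, 141, 272, 403, 535, 666, 797, 928, 1059, 1190, 1321, 1452, 1583, 1714, 1845, 1976, 2107

j=1: r + 0k = 9.789 → ⌈·⌉ = 10
j=2: r + 1k = 140.847823… → ⌈·⌉ = 141
j=3: r + 2k = 271.906647… → ⌈·⌉ = 272
j=4: r + 3k = 402.965470… → ⌈·⌉ = 403
j=5: r + 4k = 534.024294… → ⌈·⌉ = 535
j=6: r + 5k = 665.083117… → ⌈·⌉ = 666
j=7: r + 6k = 796.141941… → ⌈·⌉ = 797
j=8: r + 7k = 927.200764… → ⌈·⌉ = 928
j=9: r + 8k = 1058.259588… → ⌈·⌉ = 1059
j=10: r + 9k = 1189.318411… → ⌈·⌉ = 1190
j=11: r + 10k = 1320.377235… → ⌈·⌉ = 1321
j=12: r + 11k = 1451.436058… → ⌈·⌉ = 1452
j=13: r + 12k = 1582.494882… → ⌈·⌉ = 1583
j=14: r + 13k = 1713.553705… → ⌈·⌉ = 1714
j=15: r + 14k = 1844.612529… → ⌈·⌉ = 1845
j=16: r + 15k = 1975.671352… → ⌈·⌉ = 1976
j=17: r + 16k = 2106.730176… → ⌈·⌉ = 2107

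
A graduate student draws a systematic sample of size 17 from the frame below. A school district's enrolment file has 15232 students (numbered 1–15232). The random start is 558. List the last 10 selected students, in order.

6830, 7726, 8622, 9518, 10414, 11310, 12206, 13102, 13998, 14894

k = N/n = 15232/17 = 896
8th selection = 558 + 7×896 = 6830
9th: 6830 + 896 = 7726
10th: 7726 + 896 = 8622
11th: 8622 + 896 = 9518
12th: 9518 + 896 = 10414
13th: 10414 + 896 = 11310
14th: 11310 + 896 = 12206
15th: 12206 + 896 = 13102
16th: 13102 + 896 = 13998
17th: 13998 + 896 = 14894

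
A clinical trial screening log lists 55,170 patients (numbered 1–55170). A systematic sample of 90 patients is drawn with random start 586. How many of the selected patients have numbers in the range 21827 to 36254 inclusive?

k = 55170/90 = 613
First selection ≥ 21827: 586 + ⌈(21827−586)/613⌉·613 = 586 + 35×613 = 22041
Last selection ≤ 36254: 586 + ⌊(36254−586)/613⌋·613 = 586 + 58×613 = 36140
Count = 58 − 35 + 1 = 24

24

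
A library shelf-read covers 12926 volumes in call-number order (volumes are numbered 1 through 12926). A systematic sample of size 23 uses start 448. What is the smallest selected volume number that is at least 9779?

10002

k = 12926/23 = 562
Steps past start: ⌈(9779 − 448)/562⌉ = ⌈9331/562⌉ = 17
Selected volume: 448 + 17×562 = 10002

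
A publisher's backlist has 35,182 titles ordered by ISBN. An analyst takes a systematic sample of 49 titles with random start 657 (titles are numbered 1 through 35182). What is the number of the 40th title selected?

k = 35182/49 = 718
40th selection = r + (40−1)·k = 657 + 39×718 = 657 + 28002 = 28659

28659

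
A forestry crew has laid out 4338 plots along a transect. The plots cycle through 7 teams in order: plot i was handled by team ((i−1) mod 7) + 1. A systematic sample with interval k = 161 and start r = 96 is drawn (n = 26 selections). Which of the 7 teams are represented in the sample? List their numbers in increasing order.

5

Consecutive selections differ by k = 161, so their team numbers differ by 161 mod 7 = 0.
gcd(161, 7) = 7, so the sample visits 7/7 = 1 distinct residues mod 7.
Start 96 is team 5; the teams hit are 5.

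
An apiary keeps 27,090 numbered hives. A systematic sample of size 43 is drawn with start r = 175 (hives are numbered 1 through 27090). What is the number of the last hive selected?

k = 27090/43 = 630
43rd selection = r + (43−1)·k = 175 + 42×630 = 175 + 26460 = 26635

26635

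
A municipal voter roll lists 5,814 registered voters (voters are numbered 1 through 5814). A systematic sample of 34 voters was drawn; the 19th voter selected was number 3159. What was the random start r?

k = 5814/34 = 171
r = 3159 − (19−1)×171 = 3159 − 3078 = 81

81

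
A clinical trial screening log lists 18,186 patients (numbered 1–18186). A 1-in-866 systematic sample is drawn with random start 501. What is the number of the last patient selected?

k = 866
21st selection = r + (21−1)·k = 501 + 20×866 = 501 + 17320 = 17821

17821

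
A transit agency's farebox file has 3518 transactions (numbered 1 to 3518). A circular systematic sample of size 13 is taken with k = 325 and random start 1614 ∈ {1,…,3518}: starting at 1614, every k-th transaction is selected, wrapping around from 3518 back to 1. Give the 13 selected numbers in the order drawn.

Selection 1: 1614
Selection 2: 1614 + 325 = 1939
Selection 3: 1939 + 325 = 2264
Selection 4: 2264 + 325 = 2589
Selection 5: 2589 + 325 = 2914
Selection 6: 2914 + 325 = 3239
Selection 7: 3239 + 325 = 3564 → 3564 − 3518 = 46
Selection 8: 46 + 325 = 371
Selection 9: 371 + 325 = 696
Selection 10: 696 + 325 = 1021
Selection 11: 1021 + 325 = 1346
Selection 12: 1346 + 325 = 1671
Selection 13: 1671 + 325 = 1996

1614, 1939, 2264, 2589, 2914, 3239, 46, 371, 696, 1021, 1346, 1671, 1996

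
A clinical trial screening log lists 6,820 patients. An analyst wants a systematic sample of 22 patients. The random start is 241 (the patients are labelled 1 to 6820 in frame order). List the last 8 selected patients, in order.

k = N/n = 6820/22 = 310
15th selection = 241 + 14×310 = 4581
16th: 4581 + 310 = 4891
17th: 4891 + 310 = 5201
18th: 5201 + 310 = 5511
19th: 5511 + 310 = 5821
20th: 5821 + 310 = 6131
21st: 6131 + 310 = 6441
22nd: 6441 + 310 = 6751

4581, 4891, 5201, 5511, 5821, 6131, 6441, 6751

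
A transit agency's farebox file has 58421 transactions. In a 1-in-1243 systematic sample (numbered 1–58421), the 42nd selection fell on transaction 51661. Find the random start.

k = 1243
r = 51661 − (42−1)×1243 = 51661 − 50963 = 698

698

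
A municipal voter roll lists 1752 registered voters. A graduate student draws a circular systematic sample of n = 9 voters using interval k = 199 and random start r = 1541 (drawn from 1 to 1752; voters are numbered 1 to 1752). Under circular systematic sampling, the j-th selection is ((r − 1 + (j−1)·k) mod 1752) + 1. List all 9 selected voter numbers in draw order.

1541, 1740, 187, 386, 585, 784, 983, 1182, 1381

Selection 1: 1541
Selection 2: 1541 + 199 = 1740
Selection 3: 1740 + 199 = 1939 → 1939 − 1752 = 187
Selection 4: 187 + 199 = 386
Selection 5: 386 + 199 = 585
Selection 6: 585 + 199 = 784
Selection 7: 784 + 199 = 983
Selection 8: 983 + 199 = 1182
Selection 9: 1182 + 199 = 1381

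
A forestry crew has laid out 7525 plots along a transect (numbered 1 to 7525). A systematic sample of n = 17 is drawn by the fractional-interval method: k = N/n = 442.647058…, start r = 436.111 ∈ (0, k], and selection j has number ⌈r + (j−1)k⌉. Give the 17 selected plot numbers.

437, 879, 1322, 1765, 2207, 2650, 3092, 3535, 3978, 4420, 4863, 5306, 5748, 6191, 6634, 7076, 7519

j=1: r + 0k = 436.111 → ⌈·⌉ = 437
j=2: r + 1k = 878.758058… → ⌈·⌉ = 879
j=3: r + 2k = 1321.405117… → ⌈·⌉ = 1322
j=4: r + 3k = 1764.052176… → ⌈·⌉ = 1765
j=5: r + 4k = 2206.699235… → ⌈·⌉ = 2207
j=6: r + 5k = 2649.346294… → ⌈·⌉ = 2650
j=7: r + 6k = 3091.993352… → ⌈·⌉ = 3092
j=8: r + 7k = 3534.640411… → ⌈·⌉ = 3535
j=9: r + 8k = 3977.287470… → ⌈·⌉ = 3978
j=10: r + 9k = 4419.934529… → ⌈·⌉ = 4420
j=11: r + 10k = 4862.581588… → ⌈·⌉ = 4863
j=12: r + 11k = 5305.228647… → ⌈·⌉ = 5306
j=13: r + 12k = 5747.875705… → ⌈·⌉ = 5748
j=14: r + 13k = 6190.522764… → ⌈·⌉ = 6191
j=15: r + 14k = 6633.169823… → ⌈·⌉ = 6634
j=16: r + 15k = 7075.816882… → ⌈·⌉ = 7076
j=17: r + 16k = 7518.463941… → ⌈·⌉ = 7519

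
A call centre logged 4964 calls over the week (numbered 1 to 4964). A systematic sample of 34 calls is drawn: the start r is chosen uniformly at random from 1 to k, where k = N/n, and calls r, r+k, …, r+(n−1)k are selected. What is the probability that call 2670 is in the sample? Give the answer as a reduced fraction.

1/146

k = 4964/34 = 146.
Call 2670 is selected iff r ≡ 2670 (mod 146); exactly one such r in {1,…,146}.
Inclusion probability = 1/146.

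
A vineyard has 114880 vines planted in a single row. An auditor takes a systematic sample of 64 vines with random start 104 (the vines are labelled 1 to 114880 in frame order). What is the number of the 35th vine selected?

61134

k = 114880/64 = 1795
35th selection = r + (35−1)·k = 104 + 34×1795 = 104 + 61030 = 61134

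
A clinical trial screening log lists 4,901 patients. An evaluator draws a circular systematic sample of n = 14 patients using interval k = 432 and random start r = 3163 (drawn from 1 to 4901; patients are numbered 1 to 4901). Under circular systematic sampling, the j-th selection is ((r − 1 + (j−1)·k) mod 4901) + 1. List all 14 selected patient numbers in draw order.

Selection 1: 3163
Selection 2: 3163 + 432 = 3595
Selection 3: 3595 + 432 = 4027
Selection 4: 4027 + 432 = 4459
Selection 5: 4459 + 432 = 4891
Selection 6: 4891 + 432 = 5323 → 5323 − 4901 = 422
Selection 7: 422 + 432 = 854
Selection 8: 854 + 432 = 1286
Selection 9: 1286 + 432 = 1718
Selection 10: 1718 + 432 = 2150
Selection 11: 2150 + 432 = 2582
Selection 12: 2582 + 432 = 3014
Selection 13: 3014 + 432 = 3446
Selection 14: 3446 + 432 = 3878

3163, 3595, 4027, 4459, 4891, 422, 854, 1286, 1718, 2150, 2582, 3014, 3446, 3878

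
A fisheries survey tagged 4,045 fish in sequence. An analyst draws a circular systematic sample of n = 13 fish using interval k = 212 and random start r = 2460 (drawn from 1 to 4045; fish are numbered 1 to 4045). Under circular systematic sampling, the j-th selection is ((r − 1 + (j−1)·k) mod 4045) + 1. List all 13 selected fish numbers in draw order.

Selection 1: 2460
Selection 2: 2460 + 212 = 2672
Selection 3: 2672 + 212 = 2884
Selection 4: 2884 + 212 = 3096
Selection 5: 3096 + 212 = 3308
Selection 6: 3308 + 212 = 3520
Selection 7: 3520 + 212 = 3732
Selection 8: 3732 + 212 = 3944
Selection 9: 3944 + 212 = 4156 → 4156 − 4045 = 111
Selection 10: 111 + 212 = 323
Selection 11: 323 + 212 = 535
Selection 12: 535 + 212 = 747
Selection 13: 747 + 212 = 959

2460, 2672, 2884, 3096, 3308, 3520, 3732, 3944, 111, 323, 535, 747, 959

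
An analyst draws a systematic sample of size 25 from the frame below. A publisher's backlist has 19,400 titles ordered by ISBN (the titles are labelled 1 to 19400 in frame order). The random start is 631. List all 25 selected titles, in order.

k = N/n = 19400/25 = 776
title 1: 631
title 2: 631 + 776 = 1407
title 3: 1407 + 776 = 2183
title 4: 2183 + 776 = 2959
title 5: 2959 + 776 = 3735
title 6: 3735 + 776 = 4511
title 7: 4511 + 776 = 5287
title 8: 5287 + 776 = 6063
title 9: 6063 + 776 = 6839
title 10: 6839 + 776 = 7615
title 11: 7615 + 776 = 8391
title 12: 8391 + 776 = 9167
title 13: 9167 + 776 = 9943
title 14: 9943 + 776 = 10719
title 15: 10719 + 776 = 11495
title 16: 11495 + 776 = 12271
title 17: 12271 + 776 = 13047
title 18: 13047 + 776 = 13823
title 19: 13823 + 776 = 14599
title 20: 14599 + 776 = 15375
title 21: 15375 + 776 = 16151
title 22: 16151 + 776 = 16927
title 23: 16927 + 776 = 17703
title 24: 17703 + 776 = 18479
title 25: 18479 + 776 = 19255

631, 1407, 2183, 2959, 3735, 4511, 5287, 6063, 6839, 7615, 8391, 9167, 9943, 10719, 11495, 12271, 13047, 13823, 14599, 15375, 16151, 16927, 17703, 18479, 19255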